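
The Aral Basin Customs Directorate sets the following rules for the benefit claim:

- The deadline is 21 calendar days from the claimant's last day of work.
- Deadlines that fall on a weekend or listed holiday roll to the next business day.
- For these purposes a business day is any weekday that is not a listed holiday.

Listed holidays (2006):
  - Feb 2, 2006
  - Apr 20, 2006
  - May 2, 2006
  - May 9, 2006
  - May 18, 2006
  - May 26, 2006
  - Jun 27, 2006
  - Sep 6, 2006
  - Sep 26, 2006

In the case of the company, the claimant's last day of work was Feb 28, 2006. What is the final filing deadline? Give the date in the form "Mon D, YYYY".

Mar 21, 2006

Trigger date Feb 28, 2006 + 21 calendar days = Mar 21, 2006.
Since Mar 21, 2006 is a Tuesday and not a holiday, the date is unchanged.
Deadline: Mar 21, 2006.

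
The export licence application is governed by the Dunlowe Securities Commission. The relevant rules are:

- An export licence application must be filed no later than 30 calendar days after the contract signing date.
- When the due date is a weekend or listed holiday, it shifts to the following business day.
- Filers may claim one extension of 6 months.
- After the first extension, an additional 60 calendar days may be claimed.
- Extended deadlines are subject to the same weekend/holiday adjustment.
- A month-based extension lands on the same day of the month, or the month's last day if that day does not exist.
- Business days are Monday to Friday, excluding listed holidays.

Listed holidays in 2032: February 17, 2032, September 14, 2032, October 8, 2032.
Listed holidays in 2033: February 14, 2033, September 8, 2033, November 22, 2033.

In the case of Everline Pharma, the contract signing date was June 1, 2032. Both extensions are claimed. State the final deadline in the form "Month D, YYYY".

From June 1, 2032, 30 calendar days later is July 1, 2032.
July 1, 2032 falls on a Thursday, which is a business day, so no adjustment is needed.
Add 6 months to July 1, 2032: January 1, 2033.
January 1, 2033 is a Saturday, so it moves to the next business day, January 3, 2033 (Monday).
With the 60-day extension, January 3, 2033 becomes March 4, 2033.
Since March 4, 2033 is a Friday and not a holiday, the date is unchanged.
So the filing is due March 4, 2033.

March 4, 2033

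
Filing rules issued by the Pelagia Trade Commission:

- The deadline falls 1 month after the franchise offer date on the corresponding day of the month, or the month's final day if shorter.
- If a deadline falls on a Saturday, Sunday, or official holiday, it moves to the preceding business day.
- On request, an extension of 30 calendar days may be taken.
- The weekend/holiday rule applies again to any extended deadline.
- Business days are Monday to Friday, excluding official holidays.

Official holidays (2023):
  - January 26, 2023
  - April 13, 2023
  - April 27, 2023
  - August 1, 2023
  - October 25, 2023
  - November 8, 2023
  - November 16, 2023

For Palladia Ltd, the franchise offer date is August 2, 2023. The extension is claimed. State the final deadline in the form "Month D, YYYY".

1 month from August 2, 2023 is September 2, 2023.
September 2, 2023 is a Saturday, so it moves to the preceding business day, September 1, 2023 (Friday).
With the 30-day extension, September 1, 2023 becomes October 1, 2023.
Because October 1, 2023 is a Sunday, the deadline becomes September 29, 2023 (Friday).
The final due date is September 29, 2023.

September 29, 2023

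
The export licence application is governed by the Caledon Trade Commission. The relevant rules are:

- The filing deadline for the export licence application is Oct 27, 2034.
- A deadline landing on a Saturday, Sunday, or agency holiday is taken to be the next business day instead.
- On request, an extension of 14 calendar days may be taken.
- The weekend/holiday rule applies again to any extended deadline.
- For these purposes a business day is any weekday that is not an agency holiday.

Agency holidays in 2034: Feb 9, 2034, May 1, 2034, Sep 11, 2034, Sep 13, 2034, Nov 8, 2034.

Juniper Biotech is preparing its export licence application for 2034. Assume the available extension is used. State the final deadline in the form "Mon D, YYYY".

Nov 10, 2034

The stated deadline is Oct 27, 2034.
Oct 27, 2034 (Friday) is already a business day.
Applying the 14-calendar-day extension: Oct 27, 2034 + 14 days = Nov 10, 2034.
Nov 10, 2034 (Friday) is already a business day.
Deadline: Nov 10, 2034.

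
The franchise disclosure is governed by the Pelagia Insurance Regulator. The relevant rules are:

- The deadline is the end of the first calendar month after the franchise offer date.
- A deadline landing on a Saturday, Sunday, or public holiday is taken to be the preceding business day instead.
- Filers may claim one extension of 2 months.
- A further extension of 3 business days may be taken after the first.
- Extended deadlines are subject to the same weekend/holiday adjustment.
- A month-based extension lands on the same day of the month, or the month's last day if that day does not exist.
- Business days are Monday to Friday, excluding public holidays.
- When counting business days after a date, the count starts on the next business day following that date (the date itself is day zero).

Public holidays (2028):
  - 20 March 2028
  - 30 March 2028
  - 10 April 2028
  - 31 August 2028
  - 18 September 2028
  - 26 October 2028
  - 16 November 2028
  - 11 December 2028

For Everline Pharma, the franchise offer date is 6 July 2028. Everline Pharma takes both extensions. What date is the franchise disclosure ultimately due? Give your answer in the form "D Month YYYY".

The first month after 6 July 2028 is August 2028, whose last day is 31 August 2028.
31 August 2028 is a listed holiday; the preceding business day is 30 August 2028 (Wednesday).
The 2 months extension carries 30 August 2028 to 30 October 2028.
Since 30 October 2028 is a Monday and not a holiday, the date is unchanged.
Counting 3 further business days from 30 October 2028 reaches 2 November 2028.
2 November 2028 (Thursday) is already a business day.
So the filing is due 2 November 2028.

2 November 2028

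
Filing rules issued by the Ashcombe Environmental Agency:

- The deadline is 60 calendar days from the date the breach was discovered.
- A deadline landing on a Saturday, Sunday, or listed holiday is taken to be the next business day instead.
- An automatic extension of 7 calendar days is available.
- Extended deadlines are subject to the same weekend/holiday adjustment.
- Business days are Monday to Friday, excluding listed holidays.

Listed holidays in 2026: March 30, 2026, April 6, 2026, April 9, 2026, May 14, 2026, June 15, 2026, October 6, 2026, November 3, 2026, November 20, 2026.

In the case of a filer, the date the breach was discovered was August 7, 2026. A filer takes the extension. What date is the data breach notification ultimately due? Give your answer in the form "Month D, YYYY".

October 14, 2026

Trigger date August 7, 2026 + 60 calendar days = October 6, 2026.
October 6, 2026 falls on a listed holiday. Rolling to the next business day gives October 7, 2026, a Wednesday.
The 7-calendar-day extension moves the deadline from October 7, 2026 to October 14, 2026.
Since October 14, 2026 is a Wednesday and not a holiday, the date is unchanged.
Deadline: October 14, 2026.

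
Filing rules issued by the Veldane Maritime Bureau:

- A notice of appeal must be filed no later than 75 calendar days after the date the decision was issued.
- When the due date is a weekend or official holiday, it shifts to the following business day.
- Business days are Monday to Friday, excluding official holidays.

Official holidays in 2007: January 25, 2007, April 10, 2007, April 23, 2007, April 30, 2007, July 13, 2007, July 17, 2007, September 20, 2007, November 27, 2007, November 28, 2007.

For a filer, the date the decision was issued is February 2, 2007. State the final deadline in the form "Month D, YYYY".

April 18, 2007

Trigger date February 2, 2007 + 75 calendar days = April 18, 2007.
April 18, 2007 (Wednesday) is already a business day.
Final deadline: April 18, 2007.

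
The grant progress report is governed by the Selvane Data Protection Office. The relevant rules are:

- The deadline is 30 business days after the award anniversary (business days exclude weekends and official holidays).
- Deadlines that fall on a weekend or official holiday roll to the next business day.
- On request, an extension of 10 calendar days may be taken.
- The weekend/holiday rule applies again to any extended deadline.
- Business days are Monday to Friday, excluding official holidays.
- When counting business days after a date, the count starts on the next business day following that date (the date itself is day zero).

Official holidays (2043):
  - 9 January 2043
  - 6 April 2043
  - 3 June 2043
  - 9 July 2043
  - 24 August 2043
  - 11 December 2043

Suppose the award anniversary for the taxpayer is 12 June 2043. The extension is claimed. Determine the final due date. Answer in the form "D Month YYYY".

30 business days after 12 June 2043, excluding weekends and holidays, is 27 July 2043.
Since 27 July 2043 is a Monday and not a holiday, the date is unchanged.
The 10-calendar-day extension moves the deadline from 27 July 2043 to 6 August 2043.
6 August 2043 (Thursday) is already a business day.
The final due date is 6 August 2043.

6 August 2043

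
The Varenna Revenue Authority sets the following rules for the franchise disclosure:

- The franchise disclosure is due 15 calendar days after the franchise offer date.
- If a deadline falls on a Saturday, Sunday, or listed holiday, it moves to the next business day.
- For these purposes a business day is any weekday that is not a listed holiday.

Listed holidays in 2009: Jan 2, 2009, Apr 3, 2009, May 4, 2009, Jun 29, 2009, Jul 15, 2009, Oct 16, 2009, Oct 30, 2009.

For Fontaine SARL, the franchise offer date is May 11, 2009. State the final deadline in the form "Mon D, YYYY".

From May 11, 2009, 15 calendar days later is May 26, 2009.
Since May 26, 2009 is a Tuesday and not a holiday, the date is unchanged.
The final due date is May 26, 2009.

May 26, 2009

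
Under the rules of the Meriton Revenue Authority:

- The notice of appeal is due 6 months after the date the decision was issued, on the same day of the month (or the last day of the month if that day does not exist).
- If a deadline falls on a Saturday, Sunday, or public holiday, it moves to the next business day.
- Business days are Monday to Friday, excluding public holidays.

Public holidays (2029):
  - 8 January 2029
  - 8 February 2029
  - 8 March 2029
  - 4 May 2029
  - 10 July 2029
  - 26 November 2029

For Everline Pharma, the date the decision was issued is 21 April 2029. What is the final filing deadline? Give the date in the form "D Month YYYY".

22 October 2029

6 months from 21 April 2029 is 21 October 2029.
Because 21 October 2029 is a Sunday, the deadline becomes 22 October 2029 (Monday).
Deadline: 22 October 2029.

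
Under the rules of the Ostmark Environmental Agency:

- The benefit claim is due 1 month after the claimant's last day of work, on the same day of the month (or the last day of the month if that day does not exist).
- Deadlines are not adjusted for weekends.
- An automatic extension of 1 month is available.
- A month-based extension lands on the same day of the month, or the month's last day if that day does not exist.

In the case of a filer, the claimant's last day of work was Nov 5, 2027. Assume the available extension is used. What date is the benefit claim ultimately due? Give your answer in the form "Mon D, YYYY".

Jan 5, 2028

1 month from Nov 5, 2027 is Dec 5, 2027.
Dec 5, 2027 is a Sunday; no weekend or holiday adjustment applies.
Applying the 1 month extension: 1 month after Dec 5, 2027 is Jan 5, 2028.
Jan 5, 2028 falls on a Wednesday. The rules make no weekend/holiday allowance, so it remains Jan 5, 2028.
The final due date is Jan 5, 2028.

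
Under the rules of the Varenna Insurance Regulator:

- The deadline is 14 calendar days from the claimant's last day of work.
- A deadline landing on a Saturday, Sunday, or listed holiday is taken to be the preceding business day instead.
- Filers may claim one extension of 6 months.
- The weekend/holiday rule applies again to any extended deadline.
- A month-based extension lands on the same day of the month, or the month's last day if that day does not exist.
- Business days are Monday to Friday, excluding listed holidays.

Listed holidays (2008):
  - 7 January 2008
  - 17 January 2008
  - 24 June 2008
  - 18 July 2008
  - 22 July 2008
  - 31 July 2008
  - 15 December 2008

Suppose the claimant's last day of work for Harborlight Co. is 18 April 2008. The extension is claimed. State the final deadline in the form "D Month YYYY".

31 October 2008

Adding 14 calendar days to 18 April 2008 gives 2 May 2008.
Since 2 May 2008 is a Friday and not a holiday, the date is unchanged.
The 6 months extension carries 2 May 2008 to 2 November 2008.
2 November 2008 falls on a Sunday. Rolling to the preceding business day gives 31 October 2008, a Friday.
Final deadline: 31 October 2008.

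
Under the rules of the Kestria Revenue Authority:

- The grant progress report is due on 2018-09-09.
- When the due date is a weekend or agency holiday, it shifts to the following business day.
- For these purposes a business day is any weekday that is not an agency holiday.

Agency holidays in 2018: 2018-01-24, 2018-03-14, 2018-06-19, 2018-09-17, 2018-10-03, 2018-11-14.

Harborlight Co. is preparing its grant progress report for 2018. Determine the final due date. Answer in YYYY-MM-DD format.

The statutory due date is 2018-09-09.
2018-09-09 is a Sunday; the next business day is 2018-09-10 (Monday).
The final due date is 2018-09-10.

2018-09-10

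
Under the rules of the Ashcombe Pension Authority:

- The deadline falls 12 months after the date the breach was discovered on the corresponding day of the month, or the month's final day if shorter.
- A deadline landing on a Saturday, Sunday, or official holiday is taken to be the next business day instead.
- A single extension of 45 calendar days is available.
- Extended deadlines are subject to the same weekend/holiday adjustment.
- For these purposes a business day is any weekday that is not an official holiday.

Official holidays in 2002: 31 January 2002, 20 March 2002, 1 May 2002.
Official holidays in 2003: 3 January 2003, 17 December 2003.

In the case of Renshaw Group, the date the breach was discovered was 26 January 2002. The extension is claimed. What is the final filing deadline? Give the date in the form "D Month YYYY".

13 March 2003

Moving 12 months forward from 26 January 2002 on the corresponding day gives 26 January 2003.
Because 26 January 2003 is a Sunday, the deadline becomes 27 January 2003 (Monday).
The 45-calendar-day extension moves the deadline from 27 January 2003 to 13 March 2003.
13 March 2003 is a Thursday and not a listed holiday, so it stands.
So the filing is due 13 March 2003.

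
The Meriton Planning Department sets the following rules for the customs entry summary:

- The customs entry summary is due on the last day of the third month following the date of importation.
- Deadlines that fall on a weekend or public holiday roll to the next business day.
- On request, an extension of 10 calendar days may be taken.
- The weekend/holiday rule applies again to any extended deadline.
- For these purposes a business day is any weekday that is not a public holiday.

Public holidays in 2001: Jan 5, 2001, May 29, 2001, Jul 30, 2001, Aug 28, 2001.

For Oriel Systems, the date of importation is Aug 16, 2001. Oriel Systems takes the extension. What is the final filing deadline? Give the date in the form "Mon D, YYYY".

Dec 10, 2001

3 months after Aug 16, 2001 falls in November 2001; the last day of that month is Nov 30, 2001.
Since Nov 30, 2001 is a Friday and not a holiday, the date is unchanged.
Add the 10 calendar-day extension to Nov 30, 2001: Dec 10, 2001.
Since Dec 10, 2001 is a Monday and not a holiday, the date is unchanged.
Final deadline: Dec 10, 2001.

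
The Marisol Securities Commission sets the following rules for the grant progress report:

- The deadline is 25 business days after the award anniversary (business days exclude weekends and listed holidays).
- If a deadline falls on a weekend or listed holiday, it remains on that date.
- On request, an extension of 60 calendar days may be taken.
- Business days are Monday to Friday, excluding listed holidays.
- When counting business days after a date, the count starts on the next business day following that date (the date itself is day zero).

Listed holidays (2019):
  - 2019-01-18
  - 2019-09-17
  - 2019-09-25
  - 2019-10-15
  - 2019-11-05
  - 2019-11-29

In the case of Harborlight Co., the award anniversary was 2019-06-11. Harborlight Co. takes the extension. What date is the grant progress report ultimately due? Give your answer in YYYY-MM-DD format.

25 business days after 2019-06-11, excluding weekends and holidays, is 2019-07-16.
2019-07-16 falls on a Tuesday. The rules make no weekend/holiday allowance, so it remains 2019-07-16.
Applying the 60-calendar-day extension: 2019-07-16 + 60 days = 2019-09-14.
2019-09-14 is a Saturday; no weekend or holiday adjustment applies.
So the filing is due 2019-09-14.

2019-09-14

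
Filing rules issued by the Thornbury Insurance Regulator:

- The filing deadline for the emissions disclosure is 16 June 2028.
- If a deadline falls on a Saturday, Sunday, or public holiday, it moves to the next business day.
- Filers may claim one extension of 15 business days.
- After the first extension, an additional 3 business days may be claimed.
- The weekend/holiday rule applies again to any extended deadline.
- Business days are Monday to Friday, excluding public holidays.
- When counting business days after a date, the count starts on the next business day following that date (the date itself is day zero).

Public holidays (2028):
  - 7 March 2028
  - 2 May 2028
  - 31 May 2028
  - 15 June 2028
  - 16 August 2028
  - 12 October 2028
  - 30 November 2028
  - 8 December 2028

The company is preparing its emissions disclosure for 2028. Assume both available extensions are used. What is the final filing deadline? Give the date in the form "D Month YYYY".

The statutory due date is 16 June 2028.
Since 16 June 2028 is a Friday and not a holiday, the date is unchanged.
The 15-business-day extension runs from 16 June 2028 to 7 July 2028.
7 July 2028 is a Friday and not a listed holiday, so it stands.
Applying the 3-business-day extension: 3 business days after 7 July 2028 is 12 July 2028.
12 July 2028 (Wednesday) is already a business day.
Deadline: 12 July 2028.

12 July 2028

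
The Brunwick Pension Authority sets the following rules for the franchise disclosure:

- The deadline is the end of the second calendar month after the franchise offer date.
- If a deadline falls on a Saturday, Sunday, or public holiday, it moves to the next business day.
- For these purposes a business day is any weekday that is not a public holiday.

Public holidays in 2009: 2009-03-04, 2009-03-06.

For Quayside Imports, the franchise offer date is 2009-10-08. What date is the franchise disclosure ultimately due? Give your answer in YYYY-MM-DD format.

2009-12-31

The second month after 2009-10-08 is December 2009, whose last day is 2009-12-31.
2009-12-31 falls on a Thursday, which is a business day, so no adjustment is needed.
Deadline: 2009-12-31.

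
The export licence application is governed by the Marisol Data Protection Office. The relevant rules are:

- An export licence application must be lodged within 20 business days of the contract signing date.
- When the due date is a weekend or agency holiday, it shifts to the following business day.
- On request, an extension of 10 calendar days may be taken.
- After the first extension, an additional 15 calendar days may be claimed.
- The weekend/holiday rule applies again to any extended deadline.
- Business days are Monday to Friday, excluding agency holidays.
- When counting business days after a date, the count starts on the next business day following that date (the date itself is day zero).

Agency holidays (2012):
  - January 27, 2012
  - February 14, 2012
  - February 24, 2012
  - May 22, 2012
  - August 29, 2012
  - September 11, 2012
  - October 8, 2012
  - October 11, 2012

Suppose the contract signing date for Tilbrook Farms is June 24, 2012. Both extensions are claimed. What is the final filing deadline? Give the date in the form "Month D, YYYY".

Counting 20 business days after June 24, 2012 (skipping weekends and listed holidays) reaches July 20, 2012.
July 20, 2012 (Friday) is already a business day.
The 10-calendar-day extension moves the deadline from July 20, 2012 to July 30, 2012.
July 30, 2012 (Monday) is already a business day.
The 15-calendar-day extension moves the deadline from July 30, 2012 to August 14, 2012.
August 14, 2012 falls on a Tuesday, which is a business day, so no adjustment is needed.
Final deadline: August 14, 2012.

August 14, 2012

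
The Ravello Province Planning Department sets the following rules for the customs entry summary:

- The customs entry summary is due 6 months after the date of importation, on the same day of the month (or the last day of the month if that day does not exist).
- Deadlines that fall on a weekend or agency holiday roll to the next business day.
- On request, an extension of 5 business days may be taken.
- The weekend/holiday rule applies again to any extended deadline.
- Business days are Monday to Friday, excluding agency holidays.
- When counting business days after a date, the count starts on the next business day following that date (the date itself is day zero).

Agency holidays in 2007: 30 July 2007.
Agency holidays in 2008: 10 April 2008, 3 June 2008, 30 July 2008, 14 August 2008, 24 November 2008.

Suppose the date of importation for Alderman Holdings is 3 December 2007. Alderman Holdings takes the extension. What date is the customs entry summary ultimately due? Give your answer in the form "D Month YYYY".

6 months from 3 December 2007 is 3 June 2008.
3 June 2008 is a listed holiday, so it moves to the next business day, 4 June 2008 (Wednesday).
Counting 5 further business days from 4 June 2008 reaches 11 June 2008.
Since 11 June 2008 is a Wednesday and not a holiday, the date is unchanged.
Final deadline: 11 June 2008.

11 June 2008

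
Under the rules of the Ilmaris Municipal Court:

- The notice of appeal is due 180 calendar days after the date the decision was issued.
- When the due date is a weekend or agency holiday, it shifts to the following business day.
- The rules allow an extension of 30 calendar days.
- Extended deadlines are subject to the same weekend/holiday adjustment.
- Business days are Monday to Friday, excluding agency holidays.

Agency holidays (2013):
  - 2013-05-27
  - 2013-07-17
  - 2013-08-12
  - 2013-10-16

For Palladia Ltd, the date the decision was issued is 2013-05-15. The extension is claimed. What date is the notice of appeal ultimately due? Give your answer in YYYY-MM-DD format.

2013-12-11

From 2013-05-15, 180 calendar days later is 2013-11-11.
2013-11-11 is a Monday and not a listed holiday, so it stands.
The 30-calendar-day extension moves the deadline from 2013-11-11 to 2013-12-11.
2013-12-11 (Wednesday) is already a business day.
Final deadline: 2013-12-11.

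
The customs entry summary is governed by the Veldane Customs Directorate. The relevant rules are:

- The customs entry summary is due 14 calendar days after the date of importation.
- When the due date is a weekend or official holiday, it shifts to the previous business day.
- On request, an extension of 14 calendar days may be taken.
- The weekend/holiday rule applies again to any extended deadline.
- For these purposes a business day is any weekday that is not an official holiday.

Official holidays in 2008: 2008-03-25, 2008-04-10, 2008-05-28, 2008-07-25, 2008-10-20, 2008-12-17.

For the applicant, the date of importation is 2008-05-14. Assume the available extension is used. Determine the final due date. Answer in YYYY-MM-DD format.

2008-06-10

Trigger date 2008-05-14 + 14 calendar days = 2008-05-28.
2008-05-28 is a listed holiday, so it moves to the preceding business day, 2008-05-27 (Tuesday).
Applying the 14-calendar-day extension: 2008-05-27 + 14 days = 2008-06-10.
2008-06-10 (Tuesday) is already a business day.
Deadline: 2008-06-10.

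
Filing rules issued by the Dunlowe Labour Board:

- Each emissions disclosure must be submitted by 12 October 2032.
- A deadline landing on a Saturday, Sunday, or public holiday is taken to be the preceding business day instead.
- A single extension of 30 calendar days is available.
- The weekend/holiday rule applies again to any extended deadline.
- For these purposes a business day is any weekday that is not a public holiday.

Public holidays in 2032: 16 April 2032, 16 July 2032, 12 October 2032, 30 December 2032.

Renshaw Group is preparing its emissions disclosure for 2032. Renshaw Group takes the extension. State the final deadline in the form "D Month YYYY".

10 November 2032

The stated deadline is 12 October 2032.
12 October 2032 is a listed holiday; the preceding business day is 11 October 2032 (Monday).
The 30-calendar-day extension moves the deadline from 11 October 2032 to 10 November 2032.
10 November 2032 falls on a Wednesday, which is a business day, so no adjustment is needed.
So the filing is due 10 November 2032.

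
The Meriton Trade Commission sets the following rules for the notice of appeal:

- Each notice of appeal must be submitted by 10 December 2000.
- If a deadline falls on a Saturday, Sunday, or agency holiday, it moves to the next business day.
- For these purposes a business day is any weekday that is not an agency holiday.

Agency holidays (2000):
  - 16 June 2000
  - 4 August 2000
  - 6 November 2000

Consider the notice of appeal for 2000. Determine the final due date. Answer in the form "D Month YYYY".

The stated deadline is 10 December 2000.
10 December 2000 is a Sunday, so it moves to the next business day, 11 December 2000 (Monday).
Deadline: 11 December 2000.

11 December 2000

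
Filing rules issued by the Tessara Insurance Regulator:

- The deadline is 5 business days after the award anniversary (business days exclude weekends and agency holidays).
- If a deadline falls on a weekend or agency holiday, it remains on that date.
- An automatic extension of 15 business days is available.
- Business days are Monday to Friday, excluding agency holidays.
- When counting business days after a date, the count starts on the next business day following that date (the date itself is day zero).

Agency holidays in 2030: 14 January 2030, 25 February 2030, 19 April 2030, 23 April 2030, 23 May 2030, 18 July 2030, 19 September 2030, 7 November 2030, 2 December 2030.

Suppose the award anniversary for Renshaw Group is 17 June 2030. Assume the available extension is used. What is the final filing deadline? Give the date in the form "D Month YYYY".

15 July 2030

Starting the day after 17 June 2030 and counting 5 business days lands on 24 June 2030.
24 June 2030 is a Monday; no weekend or holiday adjustment applies.
Counting 15 further business days from 24 June 2030 reaches 15 July 2030.
15 July 2030 falls on a Monday. The rules make no weekend/holiday allowance, so it remains 15 July 2030.
Deadline: 15 July 2030.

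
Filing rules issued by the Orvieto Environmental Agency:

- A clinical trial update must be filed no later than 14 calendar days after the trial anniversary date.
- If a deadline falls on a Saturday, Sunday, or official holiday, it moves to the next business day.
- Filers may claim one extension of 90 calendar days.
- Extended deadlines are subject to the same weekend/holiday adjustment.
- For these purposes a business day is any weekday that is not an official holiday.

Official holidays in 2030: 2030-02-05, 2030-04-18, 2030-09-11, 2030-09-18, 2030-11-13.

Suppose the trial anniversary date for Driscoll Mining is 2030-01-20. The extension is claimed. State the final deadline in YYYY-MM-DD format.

Trigger date 2030-01-20 + 14 calendar days = 2030-02-03.
Because 2030-02-03 is a Sunday, the deadline becomes 2030-02-04 (Monday).
Add the 90 calendar-day extension to 2030-02-04: 2030-05-05.
2030-05-05 is a Sunday, so it moves to the next business day, 2030-05-06 (Monday).
Deadline: 2030-05-06.

2030-05-06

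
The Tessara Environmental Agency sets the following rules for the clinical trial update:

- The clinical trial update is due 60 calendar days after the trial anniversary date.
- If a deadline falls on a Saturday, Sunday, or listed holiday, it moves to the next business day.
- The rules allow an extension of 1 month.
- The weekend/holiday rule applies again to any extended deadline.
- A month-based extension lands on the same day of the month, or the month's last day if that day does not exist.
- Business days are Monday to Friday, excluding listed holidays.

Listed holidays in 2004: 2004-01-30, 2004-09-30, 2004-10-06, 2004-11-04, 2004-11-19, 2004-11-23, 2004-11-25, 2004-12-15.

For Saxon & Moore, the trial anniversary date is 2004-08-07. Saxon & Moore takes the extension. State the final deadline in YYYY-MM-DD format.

From 2004-08-07, 60 calendar days later is 2004-10-06.
2004-10-06 is a listed holiday; the next business day is 2004-10-07 (Thursday).
Add 1 month to 2004-10-07: 2004-11-07.
2004-11-07 is a Sunday; the next business day is 2004-11-08 (Monday).
Final deadline: 2004-11-08.

2004-11-08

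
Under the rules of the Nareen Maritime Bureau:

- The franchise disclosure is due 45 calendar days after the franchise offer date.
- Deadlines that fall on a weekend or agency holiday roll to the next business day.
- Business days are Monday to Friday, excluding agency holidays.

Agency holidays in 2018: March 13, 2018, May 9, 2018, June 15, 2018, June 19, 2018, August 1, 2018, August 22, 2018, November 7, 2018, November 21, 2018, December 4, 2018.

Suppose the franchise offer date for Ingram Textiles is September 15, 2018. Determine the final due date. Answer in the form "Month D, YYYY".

October 30, 2018

From September 15, 2018, 45 calendar days later is October 30, 2018.
October 30, 2018 is a Tuesday and not a listed holiday, so it stands.
So the filing is due October 30, 2018.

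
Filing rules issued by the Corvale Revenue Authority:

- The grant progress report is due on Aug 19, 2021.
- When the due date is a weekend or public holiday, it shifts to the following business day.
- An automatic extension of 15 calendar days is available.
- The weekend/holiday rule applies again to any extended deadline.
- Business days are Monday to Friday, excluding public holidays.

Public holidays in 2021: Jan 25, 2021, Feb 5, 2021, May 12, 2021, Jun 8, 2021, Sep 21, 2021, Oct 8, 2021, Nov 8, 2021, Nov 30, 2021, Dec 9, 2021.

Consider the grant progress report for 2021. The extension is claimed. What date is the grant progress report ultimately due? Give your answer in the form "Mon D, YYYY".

Start from the fixed due date, Aug 19, 2021.
Aug 19, 2021 is a Thursday and not a listed holiday, so it stands.
The 15-calendar-day extension moves the deadline from Aug 19, 2021 to Sep 3, 2021.
Sep 3, 2021 falls on a Friday, which is a business day, so no adjustment is needed.
The final due date is Sep 3, 2021.

Sep 3, 2021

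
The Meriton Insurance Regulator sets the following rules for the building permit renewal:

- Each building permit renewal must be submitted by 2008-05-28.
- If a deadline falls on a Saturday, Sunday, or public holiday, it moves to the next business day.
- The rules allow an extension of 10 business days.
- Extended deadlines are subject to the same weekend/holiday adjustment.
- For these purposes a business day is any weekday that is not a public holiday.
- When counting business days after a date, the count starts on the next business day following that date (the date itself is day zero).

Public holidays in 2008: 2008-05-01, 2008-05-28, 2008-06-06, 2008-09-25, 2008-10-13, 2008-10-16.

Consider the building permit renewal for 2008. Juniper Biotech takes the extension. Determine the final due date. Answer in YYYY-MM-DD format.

The stated deadline is 2008-05-28.
Because 2008-05-28 is a listed holiday, the deadline becomes 2008-05-29 (Thursday).
The 10-business-day extension runs from 2008-05-29 to 2008-06-13.
2008-06-13 (Friday) is already a business day.
Final deadline: 2008-06-13.

2008-06-13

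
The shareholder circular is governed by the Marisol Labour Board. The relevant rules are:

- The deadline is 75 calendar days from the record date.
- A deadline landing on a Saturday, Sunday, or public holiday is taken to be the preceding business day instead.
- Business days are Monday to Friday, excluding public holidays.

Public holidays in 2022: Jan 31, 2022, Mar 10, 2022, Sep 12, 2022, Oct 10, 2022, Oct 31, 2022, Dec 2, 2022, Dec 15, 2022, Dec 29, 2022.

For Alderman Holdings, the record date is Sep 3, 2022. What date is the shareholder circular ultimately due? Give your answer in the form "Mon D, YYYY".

Adding 75 calendar days to Sep 3, 2022 gives Nov 17, 2022.
Nov 17, 2022 falls on a Thursday, which is a business day, so no adjustment is needed.
Final deadline: Nov 17, 2022.

Nov 17, 2022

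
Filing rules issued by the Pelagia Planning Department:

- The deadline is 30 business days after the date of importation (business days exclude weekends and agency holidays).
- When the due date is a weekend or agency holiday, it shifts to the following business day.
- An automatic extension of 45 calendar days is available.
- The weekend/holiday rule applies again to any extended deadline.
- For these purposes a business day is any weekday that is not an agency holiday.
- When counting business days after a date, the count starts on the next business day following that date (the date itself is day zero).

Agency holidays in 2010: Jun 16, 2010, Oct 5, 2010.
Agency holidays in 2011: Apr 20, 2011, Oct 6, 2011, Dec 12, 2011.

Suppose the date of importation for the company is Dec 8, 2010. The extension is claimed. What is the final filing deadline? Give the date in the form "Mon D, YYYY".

Counting 30 business days after Dec 8, 2010 (skipping weekends and listed holidays) reaches Jan 19, 2011.
Jan 19, 2011 falls on a Wednesday, which is a business day, so no adjustment is needed.
With the 45-day extension, Jan 19, 2011 becomes Mar 5, 2011.
Because Mar 5, 2011 is a Saturday, the deadline becomes Mar 7, 2011 (Monday).
Deadline: Mar 7, 2011.

Mar 7, 2011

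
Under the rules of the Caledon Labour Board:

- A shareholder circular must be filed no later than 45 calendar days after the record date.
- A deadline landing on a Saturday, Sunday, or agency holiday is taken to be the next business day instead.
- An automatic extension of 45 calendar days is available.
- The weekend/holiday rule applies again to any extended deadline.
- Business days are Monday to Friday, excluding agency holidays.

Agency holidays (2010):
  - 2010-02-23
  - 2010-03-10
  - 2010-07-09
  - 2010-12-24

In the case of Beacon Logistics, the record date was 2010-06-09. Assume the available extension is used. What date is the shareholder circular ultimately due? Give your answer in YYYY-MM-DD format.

2010-09-09

45 calendar days after 2010-06-09 is 2010-07-24.
2010-07-24 is a Saturday, so it moves to the next business day, 2010-07-26 (Monday).
Applying the 45-calendar-day extension: 2010-07-26 + 45 days = 2010-09-09.
2010-09-09 is a Thursday and not a listed holiday, so it stands.
So the filing is due 2010-09-09.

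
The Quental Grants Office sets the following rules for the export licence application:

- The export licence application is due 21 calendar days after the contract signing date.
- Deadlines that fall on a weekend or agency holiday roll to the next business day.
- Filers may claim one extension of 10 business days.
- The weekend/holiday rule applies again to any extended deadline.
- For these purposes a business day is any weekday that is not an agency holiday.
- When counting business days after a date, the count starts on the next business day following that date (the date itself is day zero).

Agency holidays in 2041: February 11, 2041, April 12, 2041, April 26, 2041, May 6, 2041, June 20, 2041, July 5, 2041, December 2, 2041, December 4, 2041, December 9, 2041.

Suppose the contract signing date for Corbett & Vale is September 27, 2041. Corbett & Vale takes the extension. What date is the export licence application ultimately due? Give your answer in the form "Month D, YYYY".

November 1, 2041

From September 27, 2041, 21 calendar days later is October 18, 2041.
October 18, 2041 is a Friday and not a listed holiday, so it stands.
Counting 10 further business days from October 18, 2041 reaches November 1, 2041.
November 1, 2041 (Friday) is already a business day.
Final deadline: November 1, 2041.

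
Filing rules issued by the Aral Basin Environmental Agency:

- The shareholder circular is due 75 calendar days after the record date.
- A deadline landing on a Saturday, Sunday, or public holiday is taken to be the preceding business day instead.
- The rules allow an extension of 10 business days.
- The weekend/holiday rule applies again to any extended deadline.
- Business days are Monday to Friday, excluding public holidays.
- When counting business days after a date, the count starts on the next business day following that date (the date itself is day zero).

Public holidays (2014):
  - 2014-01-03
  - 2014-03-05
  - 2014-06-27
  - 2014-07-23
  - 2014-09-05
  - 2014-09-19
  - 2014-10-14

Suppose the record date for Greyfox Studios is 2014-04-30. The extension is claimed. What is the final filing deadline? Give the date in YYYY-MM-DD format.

2014-07-29

Adding 75 calendar days to 2014-04-30 gives 2014-07-14.
Since 2014-07-14 is a Monday and not a holiday, the date is unchanged.
The 10-business-day extension runs from 2014-07-14 to 2014-07-29.
2014-07-29 is a Tuesday and not a listed holiday, so it stands.
Deadline: 2014-07-29.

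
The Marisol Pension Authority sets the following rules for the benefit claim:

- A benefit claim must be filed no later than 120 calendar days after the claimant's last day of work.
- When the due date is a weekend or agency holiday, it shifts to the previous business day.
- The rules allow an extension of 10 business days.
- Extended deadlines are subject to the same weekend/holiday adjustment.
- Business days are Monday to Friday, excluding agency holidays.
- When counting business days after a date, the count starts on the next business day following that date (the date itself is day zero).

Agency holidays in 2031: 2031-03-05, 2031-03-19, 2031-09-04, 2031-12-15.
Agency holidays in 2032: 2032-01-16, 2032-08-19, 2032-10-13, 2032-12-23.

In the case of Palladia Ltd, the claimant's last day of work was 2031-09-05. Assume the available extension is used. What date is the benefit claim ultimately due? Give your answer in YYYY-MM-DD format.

2032-01-19

Adding 120 calendar days to 2031-09-05 gives 2032-01-03.
2032-01-03 is a Saturday, so it moves to the preceding business day, 2032-01-02 (Friday).
Applying the 10-business-day extension: 10 business days after 2032-01-02 is 2032-01-19.
2032-01-19 falls on a Monday, which is a business day, so no adjustment is needed.
Final deadline: 2032-01-19.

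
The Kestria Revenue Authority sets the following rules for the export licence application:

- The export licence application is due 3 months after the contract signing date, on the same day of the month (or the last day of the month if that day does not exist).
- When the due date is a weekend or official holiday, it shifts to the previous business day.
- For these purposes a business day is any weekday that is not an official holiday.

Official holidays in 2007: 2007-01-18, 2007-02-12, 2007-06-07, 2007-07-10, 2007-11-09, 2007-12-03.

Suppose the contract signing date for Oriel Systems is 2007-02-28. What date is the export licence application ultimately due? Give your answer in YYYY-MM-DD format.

2007-05-28

3 months after 2007-02-28, on the same day of the month, is 2007-05-28.
2007-05-28 falls on a Monday, which is a business day, so no adjustment is needed.
The final due date is 2007-05-28.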